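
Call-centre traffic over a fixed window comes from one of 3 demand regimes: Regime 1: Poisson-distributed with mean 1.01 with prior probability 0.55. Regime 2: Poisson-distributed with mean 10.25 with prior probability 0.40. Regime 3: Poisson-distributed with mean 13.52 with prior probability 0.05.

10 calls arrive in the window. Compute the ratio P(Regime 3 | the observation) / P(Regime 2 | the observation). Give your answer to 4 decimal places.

Since P(k|x) ∝ w_k f_k(x), the posterior odds are w_i f_i(x) / (w_j f_j(x)).
Poisson probabilities:
  p_1 = e^(−1.01)·1.01^10/10! = 1.1087e-07
  p_2 = e^(−10.25)·10.25^10/10! = 0.124726
  p_3 = e^(−13.52)·13.52^10/10! = 0.0755688
Odds = (0.05/0.40) × (0.0755688/0.124726) = 0.125 × 0.605878 ≈ 0.0757

0.0757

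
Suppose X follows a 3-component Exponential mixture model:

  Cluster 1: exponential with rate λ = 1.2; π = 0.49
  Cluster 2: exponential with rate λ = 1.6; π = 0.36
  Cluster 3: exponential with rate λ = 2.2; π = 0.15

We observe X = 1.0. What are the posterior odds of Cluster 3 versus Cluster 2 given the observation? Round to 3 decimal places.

Since P(k|x) ∝ π_k f_k(x), the posterior odds are π_i f_i(x) / (π_j f_j(x)).
Exponential densities:
  p_1 = 1.2·e^(−1.2·1.0) = 1.2·e^(−1.2000) = 0.361433
  p_2 = 1.6·e^(−1.6·1.0) = 1.6·e^(−1.6000) = 0.323034
  p_3 = 2.2·e^(−2.2·1.0) = 2.2·e^(−2.2000) = 0.243767
0.036565 / 0.116292 ≈ 0.314

0.314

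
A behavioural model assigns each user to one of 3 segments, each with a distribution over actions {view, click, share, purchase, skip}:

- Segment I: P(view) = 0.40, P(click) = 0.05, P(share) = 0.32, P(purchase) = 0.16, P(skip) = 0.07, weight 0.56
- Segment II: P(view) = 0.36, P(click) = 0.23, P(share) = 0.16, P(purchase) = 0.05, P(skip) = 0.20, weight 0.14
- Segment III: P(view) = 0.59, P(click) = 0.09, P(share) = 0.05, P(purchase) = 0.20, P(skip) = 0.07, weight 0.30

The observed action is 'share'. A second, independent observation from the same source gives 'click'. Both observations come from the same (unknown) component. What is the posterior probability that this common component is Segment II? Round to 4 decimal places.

0.3332

The responsibility of component k is w_k f_k(x) divided by Σ_j w_j f_j(x).
Since both observations come from the same component, the likelihood for component k is f_k(x₁)·f_k(x₂).
  p_I = [0.32] × [0.05] = 0.016
  p_II = [0.16] × [0.23] = 0.0368
  p_III = [0.05] × [0.09] = 0.0045
Unnormalised posteriors:
  w_I·p_I = 0.56 × 0.016 = 0.00896
  w_II·p_II = 0.14 × 0.0368 = 0.005152
  w_III·p_III = 0.30 × 0.0045 = 0.00135
Denominator: 0.00896 + 0.005152 + 0.00135 = 0.015462
P(Segment II | data) = 0.005152 / 0.015462 ≈ 0.3332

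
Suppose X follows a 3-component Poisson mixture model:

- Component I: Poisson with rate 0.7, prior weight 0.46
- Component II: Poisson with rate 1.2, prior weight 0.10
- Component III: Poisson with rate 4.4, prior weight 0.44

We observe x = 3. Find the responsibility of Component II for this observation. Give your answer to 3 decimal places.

The responsibility of component k is π_k f_k(x) divided by Σ_j π_j f_j(x).
Evaluate each component's likelihood at the observed value:
  p_I = 0.0283881
  p_II = 0.0867439
  p_III = 0.174305
Multiply by the mixture weights:
  π_I·p_I = 0.46 × 0.0283881 = 0.0130585
  π_II·p_II = 0.10 × 0.0867439 = 0.00867439
  π_III·p_III = 0.44 × 0.174305 = 0.0766944
Evidence: 0.0130585 + 0.00867439 + 0.0766944 = 0.0984273
Responsibility of Component II: 0.00867439 / 0.0984273 ≈ 0.088

0.088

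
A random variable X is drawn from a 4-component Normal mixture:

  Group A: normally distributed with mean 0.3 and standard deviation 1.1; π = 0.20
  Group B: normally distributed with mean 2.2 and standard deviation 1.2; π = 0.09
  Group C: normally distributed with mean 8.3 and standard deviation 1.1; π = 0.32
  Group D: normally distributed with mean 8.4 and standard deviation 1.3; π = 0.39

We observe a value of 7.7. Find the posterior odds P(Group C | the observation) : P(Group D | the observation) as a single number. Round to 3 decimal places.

Only the two components matter; the odds are (π_i f_i(x)) / (π_j f_j(x)).
Component likelihoods at x = 7.7:
  f_A = (1/(1.1·√(2π)))·exp(−(7.7−0.3)²/(2·1.1²)) = 0.362675·exp(-22.62810) = 5.39832e-11
  f_B = (1/(1.2·√(2π)))·exp(−(7.7−2.2)²/(2·1.2²)) = 0.332452·exp(-10.50347) = 9.12281e-06
  f_C = (1/(1.1·√(2π)))·exp(−(7.7−8.3)²/(2·1.1²)) = 0.362675·exp(-0.14876) = 0.312544
  f_D = (1/(1.3·√(2π)))·exp(−(7.7−8.4)²/(2·1.3²)) = 0.306879·exp(-0.14497) = 0.265465
Odds = (0.32/0.39) × (0.312544/0.265465) = 0.820513 × 1.17735 ≈ 0.966

0.966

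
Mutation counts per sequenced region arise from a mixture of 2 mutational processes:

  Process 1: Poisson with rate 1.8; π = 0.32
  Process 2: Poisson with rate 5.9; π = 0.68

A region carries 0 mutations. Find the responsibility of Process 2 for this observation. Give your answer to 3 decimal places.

0.034

Posterior ∝ prior × likelihood, so P(k | x) ∝ w_k f_k(x); normalise over all components.
Component likelihoods at x = 0 mutations:
  f_1 = e^(−1.8)·1.8^0/0! = 0.165299
  f_2 = e^(−5.9)·5.9^0/0! = 0.00273944
Unnormalised posteriors:
  w_1·f_1 = 0.32 × 0.165299 = 0.0528956
  w_2·f_2 = 0.68 × 0.00273944 = 0.00186282
Evidence: 0.0528956 + 0.00186282 = 0.0547585
P(Process 2 | data) ≈ 0.034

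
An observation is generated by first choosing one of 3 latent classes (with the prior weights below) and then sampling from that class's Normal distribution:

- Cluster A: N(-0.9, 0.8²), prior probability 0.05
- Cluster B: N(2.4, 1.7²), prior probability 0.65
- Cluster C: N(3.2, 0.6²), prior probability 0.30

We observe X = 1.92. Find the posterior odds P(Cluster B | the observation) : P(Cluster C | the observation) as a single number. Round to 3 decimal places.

7.152

Only the two components matter; the odds are (w_i f_i(x)) / (w_j f_j(x)).
Evaluate each component's likelihood at the observed value:
  L_A = 0.000999148
  L_B = 0.225502
  L_C = 0.0683121
Posterior odds = (w_B·L_B) / (w_C·L_C) = (0.65·0.225502) / (0.30·0.0683121) = 0.146576 / 0.0204936 ≈ 7.152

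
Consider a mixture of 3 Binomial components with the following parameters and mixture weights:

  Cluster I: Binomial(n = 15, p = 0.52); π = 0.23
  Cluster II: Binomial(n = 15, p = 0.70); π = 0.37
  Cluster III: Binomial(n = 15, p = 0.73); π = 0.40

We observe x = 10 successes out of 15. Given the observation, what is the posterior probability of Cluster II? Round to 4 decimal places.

0.4339

P(component k | x) = π_k·f_k(x) / marginal(x), where marginal(x) = Σ_j π_j·f_j(x).
Binomial probabilities:
  p_I = 0.11061
  p_II = 0.20613
  p_III = 0.185184
Weight by the priors:
  π_I·p_I = 0.23 × 0.11061 = 0.0254403
  π_II·p_II = 0.37 × 0.20613 = 0.0762682
  π_III·p_III = 0.40 × 0.185184 = 0.0740735
Denominator: 0.0254403 + 0.0762682 + 0.0740735 = 0.175782
Responsibility of Cluster II: 0.0762682 / 0.175782 ≈ 0.4339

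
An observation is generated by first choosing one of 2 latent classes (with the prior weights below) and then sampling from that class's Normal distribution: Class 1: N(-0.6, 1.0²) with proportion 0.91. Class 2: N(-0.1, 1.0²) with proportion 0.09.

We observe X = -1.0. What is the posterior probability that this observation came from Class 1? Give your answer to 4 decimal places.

The responsibility of component k is w_k f_k(x) divided by Σ_j w_j f_j(x).
Evaluate each component's likelihood at the observed value:
  p_1 = (1/(1.0·√(2π)))·exp(−(-1.0−-0.6)²/(2·1.0²)) = 0.398942·exp(-0.08000) = 0.36827
  p_2 = (1/(1.0·√(2π)))·exp(−(-1.0−-0.1)²/(2·1.0²)) = 0.398942·exp(-0.40500) = 0.266085
Prior × likelihood for each component:
  w_1·p_1 = 0.91 × 0.36827 = 0.335126
  w_2·p_2 = 0.09 × 0.266085 = 0.0239477
Evidence: 0.335126 + 0.0239477 = 0.359074
P(Class 1 | x) = 0.335126 / 0.359074 ≈ 0.9333

0.9333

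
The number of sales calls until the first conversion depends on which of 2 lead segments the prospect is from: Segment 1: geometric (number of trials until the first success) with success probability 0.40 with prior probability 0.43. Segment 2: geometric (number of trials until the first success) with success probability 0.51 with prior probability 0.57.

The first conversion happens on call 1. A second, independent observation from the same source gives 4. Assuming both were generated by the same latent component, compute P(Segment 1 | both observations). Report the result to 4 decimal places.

0.4600

The responsibility of component k is π_k f_k(x) divided by Σ_j π_j f_j(x).
Since both observations come from the same component, the likelihood for component k is f_k(x₁)·f_k(x₂).
  L_1 = [0.40·(1−0.40)^0 = 0.40·1 = 0.4] × [0.0864] = 0.03456
  L_2 = [0.51·(1−0.51)^0 = 0.51·1 = 0.51] × [0.060001] = 0.0306005
Prior × likelihood for each component:
  π_1·L_1 = 0.43 × 0.03456 = 0.0148608
  π_2·L_2 = 0.57 × 0.0306005 = 0.0174423
Normaliser: 0.0148608 + 0.0174423 = 0.0323031
Responsibility of Segment 1: 0.0148608 / 0.0323031 ≈ 0.4600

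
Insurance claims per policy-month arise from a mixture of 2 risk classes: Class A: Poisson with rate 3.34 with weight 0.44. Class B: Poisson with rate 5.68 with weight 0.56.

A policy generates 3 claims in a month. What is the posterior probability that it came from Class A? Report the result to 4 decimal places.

0.6238

Posterior ∝ prior × likelihood, so P(k | x) ∝ w_k f_k(x); normalise over all components.
Evaluate each component's likelihood at the observed value:
  p_A = 0.220062
  p_B = 0.104256
Weight by the priors:
  w_A·p_A = 0.44 × 0.220062 = 0.0968272
  w_B·p_B = 0.56 × 0.104256 = 0.0583834
Normaliser: 0.0968272 + 0.0583834 = 0.155211
So the posterior for Class A is 0.0968272 / 0.155211 ≈ 0.6238.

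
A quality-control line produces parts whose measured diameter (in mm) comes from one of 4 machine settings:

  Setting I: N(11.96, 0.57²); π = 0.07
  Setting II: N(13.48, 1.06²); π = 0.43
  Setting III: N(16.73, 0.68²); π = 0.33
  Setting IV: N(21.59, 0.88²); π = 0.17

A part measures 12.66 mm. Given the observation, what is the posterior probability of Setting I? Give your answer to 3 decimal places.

0.161

Posterior ∝ prior × likelihood, so P(k | x) ∝ P(Z=k) f_k(x); normalise over all components.
Component likelihoods at x = 12.66 mm:
  f_I = 0.329263
  f_II = 0.279033
  f_III = 9.75829e-09
  f_IV = 1.97421e-23
Multiply by the mixture weights:
  P(Z=I)·f_I = 0.07 × 0.329263 = 0.0230484
  P(Z=II)·f_II = 0.43 × 0.279033 = 0.119984
  P(Z=III)·f_III = 0.33 × 9.75829e-09 = 3.22023e-09
  P(Z=IV)·f_IV = 0.17 × 1.97421e-23 = 3.35615e-24
Marginal: 0.0230484 + 0.119984 + 3.22023e-09 + 3.35615e-24 = 0.143033
So the posterior for Setting I is 0.0230484 / 0.143033 ≈ 0.161.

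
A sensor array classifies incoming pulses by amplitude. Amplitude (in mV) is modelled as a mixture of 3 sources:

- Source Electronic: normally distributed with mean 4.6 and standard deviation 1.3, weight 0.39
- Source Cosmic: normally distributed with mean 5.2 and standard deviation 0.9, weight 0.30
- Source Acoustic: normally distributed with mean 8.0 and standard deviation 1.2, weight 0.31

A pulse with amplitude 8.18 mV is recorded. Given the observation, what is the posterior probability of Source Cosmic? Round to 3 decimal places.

Apply Bayes' rule: the posterior for each component is proportional to its prior times its likelihood at x.
Normal densities:
  f_Electronic = 0.0069214
  f_Cosmic = 0.00184494
  f_Acoustic = 0.328733
Unnormalised posteriors:
  w_Electronic·f_Electronic = 0.39 × 0.0069214 = 0.00269935
  w_Cosmic·f_Cosmic = 0.30 × 0.00184494 = 0.000553483
  w_Acoustic·f_Acoustic = 0.31 × 0.328733 = 0.101907
Marginal: 0.00269935 + 0.000553483 + 0.101907 = 0.10516
P(Source Cosmic | the observation) = 0.000553483 / 0.10516 ≈ 0.005

0.005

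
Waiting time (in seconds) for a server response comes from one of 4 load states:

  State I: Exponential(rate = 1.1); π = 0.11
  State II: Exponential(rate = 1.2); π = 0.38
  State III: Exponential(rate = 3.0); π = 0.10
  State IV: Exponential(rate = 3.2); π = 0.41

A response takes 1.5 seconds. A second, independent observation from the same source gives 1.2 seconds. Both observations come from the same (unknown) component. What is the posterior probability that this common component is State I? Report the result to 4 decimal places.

0.2333

By Bayes' theorem, P(k | x) = π_k f_k(x) / Σ_j π_j f_j(x).
Since both observations come from the same component, the likelihood for component k is f_k(x₁)·f_k(x₂).
  L_I = [1.1·e^(−1.1·1.5) = 1.1·e^(−1.6500) = 0.211255] × [0.293849] = 0.062077
  L_II = [1.2·e^(−1.2·1.5) = 1.2·e^(−1.8000) = 0.198359] × [0.284313] = 0.056396
  L_III = [3.0·e^(−3.0·1.5) = 3.0·e^(−4.5000) = 0.033327] × [0.0819712] = 0.00273185
  L_IV = [3.2·e^(−3.2·1.5) = 3.2·e^(−4.8000) = 0.0263352] × [0.0687795] = 0.00181132
Weight by the priors:
  π_I·L_I = 0.11 × 0.062077 = 0.00682847
  π_II·L_II = 0.38 × 0.056396 = 0.0214305
  π_III·L_III = 0.10 × 0.00273185 = 0.000273185
  π_IV·L_IV = 0.41 × 0.00181132 = 0.000742642
Normaliser: 0.00682847 + 0.0214305 + 0.000273185 + 0.000742642 = 0.0292748
So the posterior for State I is 0.00682847 / 0.0292748 ≈ 0.2333.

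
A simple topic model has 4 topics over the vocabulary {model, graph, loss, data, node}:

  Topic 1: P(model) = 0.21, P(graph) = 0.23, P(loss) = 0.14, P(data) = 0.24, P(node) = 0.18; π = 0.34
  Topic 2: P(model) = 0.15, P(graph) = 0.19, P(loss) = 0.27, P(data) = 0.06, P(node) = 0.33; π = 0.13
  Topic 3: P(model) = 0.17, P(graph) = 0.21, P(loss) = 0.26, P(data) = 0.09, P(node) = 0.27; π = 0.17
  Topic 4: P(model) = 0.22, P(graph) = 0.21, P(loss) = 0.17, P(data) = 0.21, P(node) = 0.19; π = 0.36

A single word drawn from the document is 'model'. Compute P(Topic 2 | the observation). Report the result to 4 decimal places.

0.0980

The responsibility of component k is w_k f_k(x) divided by Σ_j w_j f_j(x).
Component likelihoods at x = 'model':
  f_1 = P(model | comp) = 0.21
  f_2 = P(model | comp) = 0.15
  f_3 = P(model | comp) = 0.17
  f_4 = P(model | comp) = 0.22
Unnormalised posteriors:
  w_1·f_1 = 0.34 × 0.21 = 0.0714
  w_2·f_2 = 0.13 × 0.15 = 0.0195
  w_3·f_3 = 0.17 × 0.17 = 0.0289
  w_4·f_4 = 0.36 × 0.22 = 0.0792
Evidence: 0.0714 + 0.0195 + 0.0289 + 0.0792 = 0.199
P(Topic 2 | x) = 0.0195 / 0.199 ≈ 0.0980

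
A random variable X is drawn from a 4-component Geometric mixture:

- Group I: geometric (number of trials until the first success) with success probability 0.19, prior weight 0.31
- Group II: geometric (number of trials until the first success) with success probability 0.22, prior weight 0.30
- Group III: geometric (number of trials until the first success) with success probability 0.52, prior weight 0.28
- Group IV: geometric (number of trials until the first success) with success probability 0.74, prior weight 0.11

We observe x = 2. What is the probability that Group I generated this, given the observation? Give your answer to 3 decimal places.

0.251

Posterior ∝ prior × likelihood, so P(k | x) ∝ P(Z=k) f_k(x); normalise over all components.
Evaluate each component's likelihood at the observed value:
  f_I = 0.19·(1−0.19)^1 = 0.19·0.81 = 0.1539
  f_II = 0.22·(1−0.22)^1 = 0.22·0.78 = 0.1716
  f_III = 0.52·(1−0.52)^1 = 0.52·0.48 = 0.2496
  f_IV = 0.74·(1−0.74)^1 = 0.74·0.26 = 0.1924
Prior × likelihood for each component:
  P(Z=I)·f_I = 0.31 × 0.1539 = 0.047709
  P(Z=II)·f_II = 0.30 × 0.1716 = 0.05148
  P(Z=III)·f_III = 0.28 × 0.2496 = 0.069888
  P(Z=IV)·f_IV = 0.11 × 0.1924 = 0.021164
Denominator: 0.047709 + 0.05148 + 0.069888 + 0.021164 = 0.190241
So the posterior for Group I is 0.047709 / 0.190241 ≈ 0.251.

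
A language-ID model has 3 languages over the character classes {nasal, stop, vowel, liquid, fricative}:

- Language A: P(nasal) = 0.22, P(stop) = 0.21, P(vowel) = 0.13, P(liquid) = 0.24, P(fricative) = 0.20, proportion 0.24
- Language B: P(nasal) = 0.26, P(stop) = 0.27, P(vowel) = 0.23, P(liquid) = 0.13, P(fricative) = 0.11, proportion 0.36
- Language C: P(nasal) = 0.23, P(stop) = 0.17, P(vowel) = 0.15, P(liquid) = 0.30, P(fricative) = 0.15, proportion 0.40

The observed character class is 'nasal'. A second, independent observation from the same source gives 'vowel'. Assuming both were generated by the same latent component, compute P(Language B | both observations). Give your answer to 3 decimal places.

0.510

Apply Bayes' rule: the posterior for each component is proportional to its prior times its likelihood at x.
Since both observations come from the same component, the likelihood for component k is f_k(x₁)·f_k(x₂).
  p_A = [P(nasal | comp) = 0.22] × [0.13] = 0.0286
  p_B = [P(nasal | comp) = 0.26] × [0.23] = 0.0598
  p_C = [P(nasal | comp) = 0.23] × [0.15] = 0.0345
Unnormalised posteriors:
  π_A·p_A = 0.24 × 0.0286 = 0.006864
  π_B·p_B = 0.36 × 0.0598 = 0.021528
  π_C·p_C = 0.40 × 0.0345 = 0.0138
Evidence: 0.006864 + 0.021528 + 0.0138 = 0.042192
P(Language B | x₁, x₂) = 0.021528 / 0.042192 ≈ 0.510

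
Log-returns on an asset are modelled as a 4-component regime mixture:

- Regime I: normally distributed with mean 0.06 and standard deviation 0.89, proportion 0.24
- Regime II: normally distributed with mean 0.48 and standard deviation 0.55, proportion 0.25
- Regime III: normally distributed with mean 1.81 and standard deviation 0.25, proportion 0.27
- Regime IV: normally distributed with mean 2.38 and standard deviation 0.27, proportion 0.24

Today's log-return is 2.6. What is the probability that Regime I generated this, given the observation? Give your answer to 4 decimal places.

The responsibility of component k is π_k f_k(x) divided by Σ_j π_j f_j(x).
Normal densities:
  L_I = 0.00763608
  L_II = 0.000430802
  L_III = 0.0108299
  L_IV = 1.06017
Weight by the priors:
  π_I·L_I = 0.24 × 0.00763608 = 0.00183266
  π_II·L_II = 0.25 × 0.000430802 = 0.000107701
  π_III·L_III = 0.27 × 0.0108299 = 0.00292407
  π_IV·L_IV = 0.24 × 1.06017 = 0.254442
Denominator: 0.00183266 + 0.000107701 + 0.00292407 + 0.254442 = 0.259306
P(Regime I | data) = 0.00183266 / 0.259306 ≈ 0.0071

0.0071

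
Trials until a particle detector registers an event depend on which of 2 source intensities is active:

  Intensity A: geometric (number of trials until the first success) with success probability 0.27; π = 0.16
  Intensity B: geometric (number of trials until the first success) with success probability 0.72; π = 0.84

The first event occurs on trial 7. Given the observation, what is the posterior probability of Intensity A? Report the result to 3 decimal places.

0.957

Apply Bayes' rule: the posterior for each component is proportional to its prior times its likelihood at x.
Geometric probabilities:
  L_A = 0.27·(1−0.27)^6 = 0.27·0.151334 = 0.0408602
  L_B = 0.72·(1−0.72)^6 = 0.72·0.00048189 = 0.000346961
Unnormalised posteriors:
  w_A·L_A = 0.16 × 0.0408602 = 0.00653764
  w_B·L_B = 0.84 × 0.000346961 = 0.000291447
Marginal: 0.00653764 + 0.000291447 = 0.00682909
Responsibility of Intensity A: 0.00653764 / 0.00682909 ≈ 0.957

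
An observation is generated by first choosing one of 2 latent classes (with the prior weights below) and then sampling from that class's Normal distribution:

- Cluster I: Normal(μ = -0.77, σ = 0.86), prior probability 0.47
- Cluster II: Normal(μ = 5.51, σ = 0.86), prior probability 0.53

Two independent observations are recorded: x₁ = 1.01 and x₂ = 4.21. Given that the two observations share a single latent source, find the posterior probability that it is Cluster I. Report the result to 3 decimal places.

By Bayes' theorem, P(k | x) = π_k f_k(x) / Σ_j π_j f_j(x).
Since both observations come from the same component, the likelihood for component k is f_k(x₁)·f_k(x₂).
  L_I = [0.0544711] × [2.42656e-08] = 1.32178e-09
  L_II = [5.26009e-07] × [0.147988] = 7.78429e-08
Weight by the priors:
  π_I·L_I = 0.47 × 1.32178e-09 = 6.21235e-10
  π_II·L_II = 0.53 × 7.78429e-08 = 4.12567e-08
Marginal: 6.21235e-10 + 4.12567e-08 = 4.1878e-08
P(Cluster I | x) = 6.21235e-10 / 4.1878e-08 ≈ 0.015

0.015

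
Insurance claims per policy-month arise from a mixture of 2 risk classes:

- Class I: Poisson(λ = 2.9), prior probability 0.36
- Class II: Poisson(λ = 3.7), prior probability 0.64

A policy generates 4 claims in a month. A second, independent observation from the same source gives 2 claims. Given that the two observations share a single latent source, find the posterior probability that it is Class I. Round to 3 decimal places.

Posterior ∝ prior × likelihood, so P(k | x) ∝ w_k f_k(x); normalise over all components.
Since both observations come from the same component, the likelihood for component k is f_k(x₁)·f_k(x₂).
  f_I = [e^(−2.9)·2.9^4/4! = 0.162154] × [0.231373] = 0.0375179
  f_II = [e^(−3.7)·3.7^4/4! = 0.193066] × [0.169233] = 0.0326731
Multiply by the mixture weights:
  w_I·f_I = 0.36 × 0.0375179 = 0.0135065
  w_II·f_II = 0.64 × 0.0326731 = 0.0209108
Normaliser: 0.0135065 + 0.0209108 = 0.0344172
Responsibility of Class I: 0.0135065 / 0.0344172 ≈ 0.392

0.392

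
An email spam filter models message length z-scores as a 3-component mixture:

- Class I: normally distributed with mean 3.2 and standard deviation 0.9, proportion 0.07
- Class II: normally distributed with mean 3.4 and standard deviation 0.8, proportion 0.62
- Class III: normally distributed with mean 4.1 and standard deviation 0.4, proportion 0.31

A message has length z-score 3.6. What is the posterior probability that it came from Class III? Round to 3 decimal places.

Posterior ∝ prior × likelihood, so P(k | x) ∝ π_k f_k(x); normalise over all components.
Evaluate each component's likelihood at the observed value:
  f_I = 0.401582
  f_II = 0.483335
  f_III = 0.456623
Multiply by the mixture weights:
  π_I·f_I = 0.07 × 0.401582 = 0.0281107
  π_II·f_II = 0.62 × 0.483335 = 0.299668
  π_III·f_III = 0.31 × 0.456623 = 0.141553
Evidence: 0.0281107 + 0.299668 + 0.141553 = 0.469332
P(Class III | data) ≈ 0.302

0.302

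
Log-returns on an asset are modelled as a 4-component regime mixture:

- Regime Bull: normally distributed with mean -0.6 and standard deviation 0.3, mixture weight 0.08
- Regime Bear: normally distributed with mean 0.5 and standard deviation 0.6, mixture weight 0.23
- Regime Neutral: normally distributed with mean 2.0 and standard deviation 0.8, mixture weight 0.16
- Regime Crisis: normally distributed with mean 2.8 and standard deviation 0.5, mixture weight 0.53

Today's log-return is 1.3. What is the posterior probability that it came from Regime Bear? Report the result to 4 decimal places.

0.5154

The responsibility of component k is P(Z=k) f_k(x) divided by Σ_j P(Z=j) f_j(x).
Evaluate each component's likelihood at the observed value:
  L_Bull = (1/(0.3·√(2π)))·exp(−(1.3−-0.6)²/(2·0.3²)) = 1.329808·exp(-20.05556) = 2.59282e-09
  L_Bear = (1/(0.6·√(2π)))·exp(−(1.3−0.5)²/(2·0.6²)) = 0.664904·exp(-0.88889) = 0.27335
  L_Neutral = (1/(0.8·√(2π)))·exp(−(1.3−2.0)²/(2·0.8²)) = 0.498678·exp(-0.38281) = 0.340069
  L_Crisis = (1/(0.5·√(2π)))·exp(−(1.3−2.8)²/(2·0.5²)) = 0.797885·exp(-4.50000) = 0.0088637
Unnormalised posteriors:
  P(Z=Bull)·L_Bull = 0.08 × 2.59282e-09 = 2.07425e-10
  P(Z=Bear)·L_Bear = 0.23 × 0.27335 = 0.0628705
  P(Z=Neutral)·L_Neutral = 0.16 × 0.340069 = 0.054411
  P(Z=Crisis)·L_Crisis = 0.53 × 0.0088637 = 0.00469776
Evidence: 2.07425e-10 + 0.0628705 + 0.054411 + 0.00469776 = 0.121979
So the posterior for Regime Bear is 0.0628705 / 0.121979 ≈ 0.5154.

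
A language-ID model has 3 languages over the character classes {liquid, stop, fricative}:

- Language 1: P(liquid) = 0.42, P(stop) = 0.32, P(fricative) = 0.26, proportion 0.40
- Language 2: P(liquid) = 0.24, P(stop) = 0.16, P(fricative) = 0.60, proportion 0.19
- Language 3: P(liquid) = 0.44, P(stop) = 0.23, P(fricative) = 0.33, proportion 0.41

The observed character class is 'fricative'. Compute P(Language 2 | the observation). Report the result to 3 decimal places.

0.323

By Bayes' theorem, P(k | x) = π_k f_k(x) / Σ_j π_j f_j(x).
Component likelihoods at x = 'fricative':
  f_1 = 0.26
  f_2 = 0.6
  f_3 = 0.33
Multiply by the mixture weights:
  π_1·f_1 = 0.40 × 0.26 = 0.104
  π_2·f_2 = 0.19 × 0.6 = 0.114
  π_3·f_3 = 0.41 × 0.33 = 0.1353
Evidence: 0.104 + 0.114 + 0.1353 = 0.3533
So the posterior for Language 2 is 0.114 / 0.3533 ≈ 0.323.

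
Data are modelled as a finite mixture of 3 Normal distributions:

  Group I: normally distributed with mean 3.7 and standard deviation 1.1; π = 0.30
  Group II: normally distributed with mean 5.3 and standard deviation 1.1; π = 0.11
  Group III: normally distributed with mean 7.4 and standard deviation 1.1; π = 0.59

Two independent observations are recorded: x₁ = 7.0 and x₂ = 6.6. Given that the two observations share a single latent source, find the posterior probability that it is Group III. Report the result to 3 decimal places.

By Bayes' theorem, P(k | x) = w_k f_k(x) / Σ_j w_j f_j(x).
Since both observations come from the same component, the likelihood for component k is f_k(x₁)·f_k(x₂).
  L_I = [(1/(1.1·√(2π)))·exp(−(7.0−3.7)²/(2·1.1²)) = 0.362675·exp(-4.50000) = 0.00402895] × [0.0112268] = 4.52321e-05
  L_II = [(1/(1.1·√(2π)))·exp(−(7.0−5.3)²/(2·1.1²)) = 0.362675·exp(-1.19421) = 0.109869] × [0.180397] = 0.0198201
  L_III = [(1/(1.1·√(2π)))·exp(−(7.0−7.4)²/(2·1.1²)) = 0.362675·exp(-0.06612) = 0.339472] × [0.278396] = 0.0945075
Unnormalised posteriors:
  w_I·L_I = 0.30 × 4.52321e-05 = 1.35696e-05
  w_II·L_II = 0.11 × 0.0198201 = 0.00218021
  w_III·L_III = 0.59 × 0.0945075 = 0.0557594
Evidence: 1.35696e-05 + 0.00218021 + 0.0557594 = 0.0579532
P(Group III | x₁, x₂) = 0.0557594 / 0.0579532 ≈ 0.962

0.962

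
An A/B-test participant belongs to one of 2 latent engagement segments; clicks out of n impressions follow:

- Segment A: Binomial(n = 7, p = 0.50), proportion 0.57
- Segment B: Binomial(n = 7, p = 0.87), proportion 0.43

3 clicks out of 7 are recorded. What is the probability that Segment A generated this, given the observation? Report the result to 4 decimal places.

0.9822

Posterior ∝ prior × likelihood, so P(k | x) ∝ π_k f_k(x); normalise over all components.
Binomial probabilities:
  p_A = 0.273438
  p_B = 0.00658263
Multiply by the mixture weights:
  π_A·p_A = 0.57 × 0.273438 = 0.155859
  π_B·p_B = 0.43 × 0.00658263 = 0.00283053
Sum: 0.155859 + 0.00283053 = 0.15869
P(Segment A | the observation) ≈ 0.9822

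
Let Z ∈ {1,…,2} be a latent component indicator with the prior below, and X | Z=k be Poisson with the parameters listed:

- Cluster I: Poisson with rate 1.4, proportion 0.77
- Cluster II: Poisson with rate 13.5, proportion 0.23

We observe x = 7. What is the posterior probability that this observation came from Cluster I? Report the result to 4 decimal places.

0.0721

The responsibility of component k is π_k f_k(x) divided by Σ_j π_j f_j(x).
Component likelihoods at x = 7:
  p_I = 0.000515767
  p_II = 0.0222295
Unnormalised posteriors:
  π_I·p_I = 0.77 × 0.000515767 = 0.00039714
  π_II·p_II = 0.23 × 0.0222295 = 0.00511279
Sum: 0.00039714 + 0.00511279 = 0.00550993
So the posterior for Cluster I is 0.00039714 / 0.00550993 ≈ 0.0721.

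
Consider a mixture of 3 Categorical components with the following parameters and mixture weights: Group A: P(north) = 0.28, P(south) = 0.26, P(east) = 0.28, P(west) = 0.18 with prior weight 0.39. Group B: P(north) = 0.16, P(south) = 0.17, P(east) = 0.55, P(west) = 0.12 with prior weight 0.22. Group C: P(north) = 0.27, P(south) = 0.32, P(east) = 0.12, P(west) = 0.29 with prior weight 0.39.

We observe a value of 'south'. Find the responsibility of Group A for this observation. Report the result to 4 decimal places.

Posterior ∝ prior × likelihood, so P(k | x) ∝ P(Z=k) f_k(x); normalise over all components.
Component likelihoods at x = 'south':
  f_A = 0.26
  f_B = 0.17
  f_C = 0.32
Unnormalised posteriors:
  P(Z=A)·f_A = 0.39 × 0.26 = 0.1014
  P(Z=B)·f_B = 0.22 × 0.17 = 0.0374
  P(Z=C)·f_C = 0.39 × 0.32 = 0.1248
Evidence: 0.1014 + 0.0374 + 0.1248 = 0.2636
P(Group A | x) ≈ 0.3847

0.3847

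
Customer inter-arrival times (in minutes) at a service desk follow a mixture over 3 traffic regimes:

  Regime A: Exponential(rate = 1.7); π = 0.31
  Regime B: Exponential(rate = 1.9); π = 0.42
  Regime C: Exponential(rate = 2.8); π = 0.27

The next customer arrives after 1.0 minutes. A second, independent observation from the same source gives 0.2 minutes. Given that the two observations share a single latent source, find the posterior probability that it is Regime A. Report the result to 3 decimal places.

By Bayes' theorem, P(k | x) = π_k f_k(x) / Σ_j π_j f_j(x).
Since both observations come from the same component, the likelihood for component k is f_k(x₁)·f_k(x₂).
  f_A = [0.310562] × [1.21001] = 0.375783
  f_B = [0.28418] × [1.29934] = 0.369246
  f_C = [0.170268] × [1.59939] = 0.272324
Unnormalised posteriors:
  π_A·f_A = 0.31 × 0.375783 = 0.116493
  π_B·f_B = 0.42 × 0.369246 = 0.155083
  π_C·f_C = 0.27 × 0.272324 = 0.0735276
Denominator: 0.116493 + 0.155083 + 0.0735276 = 0.345104
So the posterior for Regime A is 0.116493 / 0.345104 ≈ 0.338.

0.338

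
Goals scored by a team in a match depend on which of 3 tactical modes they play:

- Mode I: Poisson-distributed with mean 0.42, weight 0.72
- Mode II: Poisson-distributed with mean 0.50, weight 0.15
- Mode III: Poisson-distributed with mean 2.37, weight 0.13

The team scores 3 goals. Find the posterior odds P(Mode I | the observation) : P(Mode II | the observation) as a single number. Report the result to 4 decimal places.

Only the two components matter; the odds are (π_i f_i(x)) / (π_j f_j(x)).
Component likelihoods at x = 3 goals:
  f_I = 0.00811321
  f_II = 0.0126361
  f_III = 0.207403
0.00584151 / 0.00189541 ≈ 3.0819

3.0819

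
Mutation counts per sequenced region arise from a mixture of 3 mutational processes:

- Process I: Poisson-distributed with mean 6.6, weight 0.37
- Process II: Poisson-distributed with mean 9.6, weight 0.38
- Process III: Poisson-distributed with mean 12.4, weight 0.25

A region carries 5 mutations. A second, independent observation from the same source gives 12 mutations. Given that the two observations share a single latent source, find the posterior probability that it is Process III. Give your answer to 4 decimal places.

0.1014

By Bayes' theorem, P(k | x) = π_k f_k(x) / Σ_j π_j f_j(x).
Since both observations come from the same component, the likelihood for component k is f_k(x₁)·f_k(x₂).
  f_I = [e^(−6.6)·6.6^5/5! = 0.141969] × [0.019402] = 0.00275449
  f_II = [e^(−9.6)·9.6^5/5! = 0.0460201] × [0.0866345] = 0.00398693
  f_III = [e^(−12.4)·12.4^5/5! = 0.0100618] × [0.113624] = 0.00114327
Prior × likelihood for each component:
  π_I·f_I = 0.37 × 0.00275449 = 0.00101916
  π_II·f_II = 0.38 × 0.00398693 = 0.00151503
  π_III·f_III = 0.25 × 0.00114327 = 0.000285816
Evidence: 0.00101916 + 0.00151503 + 0.000285816 = 0.00282001
P(Process III | x₁, x₂) ≈ 0.1014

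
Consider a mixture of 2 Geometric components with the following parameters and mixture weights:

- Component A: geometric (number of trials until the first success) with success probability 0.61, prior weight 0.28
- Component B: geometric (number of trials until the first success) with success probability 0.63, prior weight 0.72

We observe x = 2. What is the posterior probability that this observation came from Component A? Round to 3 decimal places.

Apply Bayes' rule: the posterior for each component is proportional to its prior times its likelihood at x.
Geometric probabilities:
  f_A = 0.2379
  f_B = 0.2331
Weight by the priors:
  π_A·f_A = 0.28 × 0.2379 = 0.066612
  π_B·f_B = 0.72 × 0.2331 = 0.167832
Denominator: 0.066612 + 0.167832 = 0.234444
So the posterior for Component A is 0.066612 / 0.234444 ≈ 0.284.

0.284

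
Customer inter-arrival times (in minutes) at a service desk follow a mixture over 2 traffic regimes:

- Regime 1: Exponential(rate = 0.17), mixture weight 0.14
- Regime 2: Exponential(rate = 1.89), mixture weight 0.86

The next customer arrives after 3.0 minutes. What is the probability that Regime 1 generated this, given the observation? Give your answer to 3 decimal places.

0.718

Apply Bayes' rule: the posterior for each component is proportional to its prior times its likelihood at x.
Component likelihoods at x = 3.0 minutes:
  L_1 = 0.102084
  L_2 = 0.00651647
Weight by the priors:
  w_1·L_1 = 0.14 × 0.102084 = 0.0142918
  w_2·L_2 = 0.86 × 0.00651647 = 0.00560416
Normaliser: 0.0142918 + 0.00560416 = 0.019896
P(Regime 1 | the observation) = 0.0142918 / 0.019896 ≈ 0.718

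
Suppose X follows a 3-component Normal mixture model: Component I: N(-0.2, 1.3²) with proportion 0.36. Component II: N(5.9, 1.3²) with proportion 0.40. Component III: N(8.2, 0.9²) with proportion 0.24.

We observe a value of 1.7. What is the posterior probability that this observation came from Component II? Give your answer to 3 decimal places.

Posterior ∝ prior × likelihood, so P(k | x) ∝ π_k f_k(x); normalise over all components.
Evaluate each component's likelihood at the observed value:
  f_I = (1/(1.3·√(2π)))·exp(−(1.7−-0.2)²/(2·1.3²)) = 0.306879·exp(-1.06805) = 0.105468
  f_II = (1/(1.3·√(2π)))·exp(−(1.7−5.9)²/(2·1.3²)) = 0.306879·exp(-5.21893) = 0.00166116
  f_III = (1/(0.9·√(2π)))·exp(−(1.7−8.2)²/(2·0.9²)) = 0.443269·exp(-26.08025) = 2.09007e-12
Weight by the priors:
  π_I·f_I = 0.36 × 0.105468 = 0.0379684
  π_II·f_II = 0.40 × 0.00166116 = 0.000664465
  π_III·f_III = 0.24 × 2.09007e-12 = 5.01616e-13
Normaliser: 0.0379684 + 0.000664465 + 5.01616e-13 = 0.0386329
Responsibility of Component II: 0.000664465 / 0.0386329 ≈ 0.017

0.017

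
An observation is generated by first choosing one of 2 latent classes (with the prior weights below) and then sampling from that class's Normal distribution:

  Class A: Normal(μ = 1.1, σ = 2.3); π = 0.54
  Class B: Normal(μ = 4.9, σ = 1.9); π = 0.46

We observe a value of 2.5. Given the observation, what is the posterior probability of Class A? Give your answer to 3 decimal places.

0.641

The responsibility of component k is w_k f_k(x) divided by Σ_j w_j f_j(x).
Evaluate each component's likelihood at the observed value:
  p_A = (1/(2.3·√(2π)))·exp(−(2.5−1.1)²/(2·2.3²)) = 0.173453·exp(-0.18526) = 0.144121
  p_B = (1/(1.9·√(2π)))·exp(−(2.5−4.9)²/(2·1.9²)) = 0.209970·exp(-0.79778) = 0.0945547
Unnormalised posteriors:
  w_A·p_A = 0.54 × 0.144121 = 0.0778253
  w_B·p_B = 0.46 × 0.0945547 = 0.0434952
Normaliser: 0.0778253 + 0.0434952 = 0.12132
So the posterior for Class A is 0.0778253 / 0.12132 ≈ 0.641.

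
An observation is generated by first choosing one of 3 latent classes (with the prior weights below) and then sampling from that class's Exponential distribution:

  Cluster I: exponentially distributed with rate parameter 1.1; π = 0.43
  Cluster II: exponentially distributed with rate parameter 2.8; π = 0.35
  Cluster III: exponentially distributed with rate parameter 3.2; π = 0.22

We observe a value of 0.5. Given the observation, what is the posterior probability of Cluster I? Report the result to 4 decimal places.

0.4156

Apply Bayes' rule: the posterior for each component is proportional to its prior times its likelihood at x.
Exponential densities:
  L_I = 0.634645
  L_II = 0.690471
  L_III = 0.646069
Unnormalised posteriors:
  w_I·L_I = 0.43 × 0.634645 = 0.272897
  w_II·L_II = 0.35 × 0.690471 = 0.241665
  w_III·L_III = 0.22 × 0.646069 = 0.142135
Evidence: 0.272897 + 0.241665 + 0.142135 = 0.656697
So the posterior for Cluster I is 0.272897 / 0.656697 ≈ 0.4156.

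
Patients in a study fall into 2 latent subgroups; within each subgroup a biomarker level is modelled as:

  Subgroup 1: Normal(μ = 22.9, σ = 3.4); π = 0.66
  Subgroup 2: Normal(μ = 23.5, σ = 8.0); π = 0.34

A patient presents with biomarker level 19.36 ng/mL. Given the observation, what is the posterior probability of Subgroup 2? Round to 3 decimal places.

0.248

By Bayes' theorem, P(k | x) = π_k f_k(x) / Σ_j π_j f_j(x).
Normal densities:
  p_1 = (1/(3.4·√(2π)))·exp(−(19.36−22.9)²/(2·3.4²)) = 0.117336·exp(-0.54202) = 0.0682391
  p_2 = (1/(8.0·√(2π)))·exp(−(19.36−23.5)²/(2·8.0²)) = 0.049868·exp(-0.13390) = 0.0436181
Weight by the priors:
  π_1·p_1 = 0.66 × 0.0682391 = 0.0450378
  π_2·p_2 = 0.34 × 0.0436181 = 0.0148302
Sum: 0.0450378 + 0.0148302 = 0.0598679
P(Subgroup 2 | x) ≈ 0.248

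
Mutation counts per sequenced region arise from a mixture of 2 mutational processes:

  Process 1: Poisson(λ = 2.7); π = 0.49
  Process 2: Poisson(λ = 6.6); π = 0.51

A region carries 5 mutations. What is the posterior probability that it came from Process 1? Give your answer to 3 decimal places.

0.352

P(component k | x) = π_k·f_k(x) / marginal(x), where marginal(x) = Σ_j π_j·f_j(x).
Poisson probabilities:
  L_1 = e^(−2.7)·2.7^5/5! = 0.0803605
  L_2 = e^(−6.6)·6.6^5/5! = 0.141969
Prior × likelihood for each component:
  π_1·L_1 = 0.49 × 0.0803605 = 0.0393766
  π_2·L_2 = 0.51 × 0.141969 = 0.0724044
Marginal: 0.0393766 + 0.0724044 = 0.111781
Responsibility of Process 1: 0.0393766 / 0.111781 ≈ 0.352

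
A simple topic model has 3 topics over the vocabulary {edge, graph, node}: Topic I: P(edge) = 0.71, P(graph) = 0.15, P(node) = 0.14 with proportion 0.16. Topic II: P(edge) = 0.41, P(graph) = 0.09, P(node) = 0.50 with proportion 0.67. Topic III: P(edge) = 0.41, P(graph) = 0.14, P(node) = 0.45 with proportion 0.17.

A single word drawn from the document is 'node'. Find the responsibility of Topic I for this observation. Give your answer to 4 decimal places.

Apply Bayes' rule: the posterior for each component is proportional to its prior times its likelihood at x.
Component likelihoods at x = 'node':
  f_I = P(node | comp) = 0.14
  f_II = P(node | comp) = 0.50
  f_III = P(node | comp) = 0.45
Unnormalised posteriors:
  P(Z=I)·f_I = 0.16 × 0.14 = 0.0224
  P(Z=II)·f_II = 0.67 × 0.5 = 0.335
  P(Z=III)·f_III = 0.17 × 0.45 = 0.0765
Sum: 0.0224 + 0.335 + 0.0765 = 0.4339
P(Topic I | 'node') = 0.0224 / 0.4339 ≈ 0.0516

0.0516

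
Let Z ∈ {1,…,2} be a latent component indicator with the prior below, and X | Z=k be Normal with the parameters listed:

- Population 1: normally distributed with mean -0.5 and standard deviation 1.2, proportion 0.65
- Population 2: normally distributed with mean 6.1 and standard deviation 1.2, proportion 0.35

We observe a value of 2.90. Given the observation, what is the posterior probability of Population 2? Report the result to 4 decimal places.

0.4599

Apply Bayes' rule: the posterior for each component is proportional to its prior times its likelihood at x.
Normal densities:
  L_1 = 0.00600508
  L_2 = 0.00949666
Unnormalised posteriors:
  P(Z=1)·L_1 = 0.65 × 0.00600508 = 0.0039033
  P(Z=2)·L_2 = 0.35 × 0.00949666 = 0.00332383
Marginal: 0.0039033 + 0.00332383 = 0.00722713
P(Population 2 | data) ≈ 0.4599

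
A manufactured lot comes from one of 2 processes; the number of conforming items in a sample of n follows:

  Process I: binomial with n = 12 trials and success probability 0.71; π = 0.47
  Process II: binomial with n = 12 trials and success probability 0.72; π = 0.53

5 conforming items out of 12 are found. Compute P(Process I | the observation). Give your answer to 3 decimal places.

0.514

P(component k | x) = P(Z=k)·f_k(x) / marginal(x), where marginal(x) = Σ_j P(Z=j)·f_j(x).
Evaluate each component's likelihood at the observed value:
  p_I = 0.0246492
  p_II = 0.0206773
Multiply by the mixture weights:
  P(Z=I)·p_I = 0.47 × 0.0246492 = 0.0115851
  P(Z=II)·p_II = 0.53 × 0.0206773 = 0.010959
Denominator: 0.0115851 + 0.010959 = 0.0225441
P(Process I | x) = 0.0115851 / 0.0225441 ≈ 0.514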